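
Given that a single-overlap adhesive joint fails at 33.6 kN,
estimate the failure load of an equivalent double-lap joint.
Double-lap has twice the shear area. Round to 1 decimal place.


Double-lap factor = 2
Expected load = 33.6 * 2 = 67.2 kN

67.2


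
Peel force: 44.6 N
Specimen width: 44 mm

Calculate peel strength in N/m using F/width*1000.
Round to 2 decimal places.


Peel strength = 44.6 / 44 * 1000 = 1013.64 N/m

1013.64


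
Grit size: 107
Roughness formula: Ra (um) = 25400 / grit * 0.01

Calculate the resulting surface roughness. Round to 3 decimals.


Ra = 25400 / 107 * 0.01
= 2.374 um

2.374


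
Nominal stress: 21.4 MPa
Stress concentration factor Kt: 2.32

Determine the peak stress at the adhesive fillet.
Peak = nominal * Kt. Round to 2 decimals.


Peak stress = 21.4 * 2.32
= 49.65 MPa

49.65


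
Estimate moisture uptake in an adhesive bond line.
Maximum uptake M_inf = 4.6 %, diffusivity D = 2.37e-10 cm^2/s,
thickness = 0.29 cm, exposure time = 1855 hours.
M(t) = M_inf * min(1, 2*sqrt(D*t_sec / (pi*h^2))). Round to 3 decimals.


Convert time: 1855 h = 6678000 s
ratio = min(1, 2*sqrt(2.37e-10*6678000/(pi*0.29^2)))
= 0.154794
M(t) = 4.6 * 0.154794 = 0.712%

0.712


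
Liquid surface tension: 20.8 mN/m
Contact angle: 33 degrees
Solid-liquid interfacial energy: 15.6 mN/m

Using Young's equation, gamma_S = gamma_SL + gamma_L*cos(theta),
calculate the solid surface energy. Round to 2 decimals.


gamma_S = 15.6 + 20.8 * cos(33)
= 33.04 mN/m

33.04


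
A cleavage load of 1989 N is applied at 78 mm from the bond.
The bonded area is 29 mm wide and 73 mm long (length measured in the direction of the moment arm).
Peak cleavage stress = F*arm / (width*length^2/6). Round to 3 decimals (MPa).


Moment = 1989 * 78 = 155142 N*mm
Section modulus = 29 * 5329 / 6 = 154541 / 6 mm^3
Stress = 155142 / (154541 / 6) = 930852 / 154541
= 6.023 MPa

6.023


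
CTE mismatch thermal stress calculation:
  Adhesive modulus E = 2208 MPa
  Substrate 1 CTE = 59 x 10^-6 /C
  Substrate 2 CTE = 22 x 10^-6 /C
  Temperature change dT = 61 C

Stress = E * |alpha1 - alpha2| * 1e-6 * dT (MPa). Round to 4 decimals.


delta_alpha = |59 - 22| = 37 x 10^-6/C
Stress = 2208 * 37e-6 * 61
= 4.9835 MPa

4.9835


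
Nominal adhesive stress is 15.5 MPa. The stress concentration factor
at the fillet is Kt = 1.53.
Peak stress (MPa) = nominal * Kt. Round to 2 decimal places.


Peak = 15.5 * 1.53 = 23.72 MPa

23.72


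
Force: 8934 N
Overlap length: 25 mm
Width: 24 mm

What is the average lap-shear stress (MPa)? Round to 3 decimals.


Average shear stress = F / (overlap * width)
= 8934 / (25 * 24)
= 14.890 MPa

14.890


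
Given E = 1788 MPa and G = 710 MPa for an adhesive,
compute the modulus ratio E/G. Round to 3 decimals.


E/G ratio = 1788 / 710 = 2.518

2.518


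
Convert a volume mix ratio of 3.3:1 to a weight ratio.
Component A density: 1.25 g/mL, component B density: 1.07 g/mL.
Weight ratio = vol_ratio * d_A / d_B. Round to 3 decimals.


= 3.3 * 1.25 / 1.07 = 3.855

3.855


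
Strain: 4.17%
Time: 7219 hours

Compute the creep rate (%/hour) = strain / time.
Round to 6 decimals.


Creep rate = 4.17 / 7219
= 0.000578 %/h

0.000578


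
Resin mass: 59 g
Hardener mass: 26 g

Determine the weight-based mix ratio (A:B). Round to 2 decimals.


Ratio = 59 / 26 = 2.27

2.27


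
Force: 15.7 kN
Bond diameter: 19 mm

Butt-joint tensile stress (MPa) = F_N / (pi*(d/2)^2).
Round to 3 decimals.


F_N = 15.7 * 1000 = 15700.0 N
A = pi*(9.5)^2 = 283.5287 mm^2
stress = 15700.0 / 283.5287 = 55.374 MPa

55.374


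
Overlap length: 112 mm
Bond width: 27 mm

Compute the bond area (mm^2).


Bond area = 112 * 27 = 3024 mm^2

3024


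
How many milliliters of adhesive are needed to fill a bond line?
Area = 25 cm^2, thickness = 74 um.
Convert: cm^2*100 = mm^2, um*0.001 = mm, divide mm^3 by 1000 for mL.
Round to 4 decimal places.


= (25 * 100) * (74 * 0.001) / 1000
= 0.1850 mL

0.1850


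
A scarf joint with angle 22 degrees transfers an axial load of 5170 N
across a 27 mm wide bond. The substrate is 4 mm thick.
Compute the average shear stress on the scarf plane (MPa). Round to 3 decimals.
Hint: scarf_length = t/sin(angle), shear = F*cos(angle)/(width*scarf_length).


scarf_length = 4 / sin(22 deg) = 10.6779 mm
cos(22 deg) = 0.927184
shear stress = 5170 * 0.927184 / (27 * 10.6779)
= 16.627 MPa

16.627


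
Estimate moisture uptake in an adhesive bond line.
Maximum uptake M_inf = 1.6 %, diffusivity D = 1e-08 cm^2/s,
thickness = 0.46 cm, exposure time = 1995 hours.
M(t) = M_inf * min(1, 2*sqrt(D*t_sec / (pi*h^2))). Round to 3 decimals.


Convert time: 1995 h = 7182000 s
ratio = min(1, 2*sqrt(1e-08*7182000/(pi*0.46^2)))
= 0.657385
M(t) = 1.6 * 0.657385 = 1.052%

1.052


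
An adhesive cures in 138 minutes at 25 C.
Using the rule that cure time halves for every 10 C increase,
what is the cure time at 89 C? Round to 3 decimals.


Factor = 2^((89 - 25) / 10) = 84.4485
Cure time = 138 / 84.4485
= 1.634 minutes

1.634


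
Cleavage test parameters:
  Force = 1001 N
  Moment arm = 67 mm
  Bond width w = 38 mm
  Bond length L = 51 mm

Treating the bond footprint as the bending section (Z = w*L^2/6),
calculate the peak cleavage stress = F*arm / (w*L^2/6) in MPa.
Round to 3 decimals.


M = 1001 * 67 = 67067 N*mm
Z = 38 * 51^2 / 6 = 98838 / 6 mm^3
sigma = M / Z = 6 * 67067 / 98838 = 402402 / 98838
= 4.071 MPa

4.071


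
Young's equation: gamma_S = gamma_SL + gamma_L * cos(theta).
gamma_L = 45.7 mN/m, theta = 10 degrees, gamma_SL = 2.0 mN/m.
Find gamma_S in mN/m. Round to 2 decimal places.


cos(10 deg) = 0.984808
gamma_S = 2.0 + 45.7 * 0.984808
= 47.01 mN/m

47.01


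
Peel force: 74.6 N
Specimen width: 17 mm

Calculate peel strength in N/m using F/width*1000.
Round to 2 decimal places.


Peel strength = 74.6 / 17 * 1000 = 4388.24 N/m

4388.24


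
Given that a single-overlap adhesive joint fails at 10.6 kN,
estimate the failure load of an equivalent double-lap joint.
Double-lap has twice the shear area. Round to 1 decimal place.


Double-lap factor = 2
Expected load = 10.6 * 2 = 21.2 kN

21.2


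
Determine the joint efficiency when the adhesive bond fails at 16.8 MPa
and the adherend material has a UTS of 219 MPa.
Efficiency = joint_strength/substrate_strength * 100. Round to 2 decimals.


Joint efficiency = 16.8 / 219 * 100
= 7.67%

7.67


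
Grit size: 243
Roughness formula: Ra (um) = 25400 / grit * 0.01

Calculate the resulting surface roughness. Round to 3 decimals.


Ra = 25400 / 243 * 0.01
= 1.045 um

1.045


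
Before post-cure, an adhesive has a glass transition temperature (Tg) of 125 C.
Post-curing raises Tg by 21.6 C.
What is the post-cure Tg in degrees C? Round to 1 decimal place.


Tg_post = Tg_base + delta_Tg
= 125 + 21.6
= 146.6 C

146.6


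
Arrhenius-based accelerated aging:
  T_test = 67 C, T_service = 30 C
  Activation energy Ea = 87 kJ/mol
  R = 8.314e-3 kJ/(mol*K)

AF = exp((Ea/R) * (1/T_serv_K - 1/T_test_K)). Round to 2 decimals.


T_test_K = 340.15, T_serv_K = 303.15
AF = exp((87/8.314e-3) * (1/303.15 - 1/340.15))
= 42.72

42.72


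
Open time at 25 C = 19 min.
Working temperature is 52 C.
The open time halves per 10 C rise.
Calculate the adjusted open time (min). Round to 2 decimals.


factor = 2^((52 - 25) / 10) = 6.4980
ot = 19 / 6.4980 = 2.92 min

2.92


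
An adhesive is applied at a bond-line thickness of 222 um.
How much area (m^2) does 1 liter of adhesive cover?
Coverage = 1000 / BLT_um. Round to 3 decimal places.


Coverage = 1000 / 222 = 4.505 m^2

4.505


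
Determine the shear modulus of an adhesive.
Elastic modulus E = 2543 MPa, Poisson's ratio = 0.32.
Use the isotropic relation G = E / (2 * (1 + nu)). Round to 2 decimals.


G = 2543 / (2*(1+0.32)) = 2543 / 2.64
= 963.26 MPa

963.26


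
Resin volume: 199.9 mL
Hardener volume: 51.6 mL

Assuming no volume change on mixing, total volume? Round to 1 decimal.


V_total = 199.9 + 51.6 = 251.5 mL

251.5


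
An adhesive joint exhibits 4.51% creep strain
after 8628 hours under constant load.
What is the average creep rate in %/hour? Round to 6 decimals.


Creep rate = strain / time
= 4.51 / 8628
= 0.000523 %/h

0.000523


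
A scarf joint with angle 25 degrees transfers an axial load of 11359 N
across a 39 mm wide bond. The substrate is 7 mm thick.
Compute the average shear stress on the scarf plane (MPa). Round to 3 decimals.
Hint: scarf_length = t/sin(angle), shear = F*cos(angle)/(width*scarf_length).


scarf_length = 7 / sin(25 deg) = 16.5634 mm
cos(25 deg) = 0.906308
shear stress = 11359 * 0.906308 / (39 * 16.5634)
= 15.937 MPa

15.937


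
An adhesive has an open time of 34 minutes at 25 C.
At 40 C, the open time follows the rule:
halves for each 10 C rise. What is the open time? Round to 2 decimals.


Factor = 2^((40-25)/10) = 2.8284
Open time = 34 / 2.8284 = 12.02 min

12.02


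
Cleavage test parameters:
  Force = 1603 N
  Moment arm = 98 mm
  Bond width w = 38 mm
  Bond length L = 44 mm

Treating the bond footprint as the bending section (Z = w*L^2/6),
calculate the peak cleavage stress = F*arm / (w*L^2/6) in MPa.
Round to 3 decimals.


M = 1603 * 98 = 157094 N*mm
Z = 38 * 44^2 / 6 = 73568 / 6 mm^3
sigma = M / Z = 6 * 157094 / 73568 = 942564 / 73568
= 12.812 MPa

12.812


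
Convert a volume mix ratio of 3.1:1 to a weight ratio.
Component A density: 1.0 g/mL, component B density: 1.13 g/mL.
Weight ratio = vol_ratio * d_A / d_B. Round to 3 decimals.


= 3.1 * 1.0 / 1.13 = 2.743

2.743


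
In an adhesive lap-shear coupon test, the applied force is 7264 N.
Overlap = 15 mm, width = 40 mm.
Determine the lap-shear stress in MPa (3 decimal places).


stress = F / (overlap * width)
= 7264 / (15 * 40)
= 12.107 MPa

12.107


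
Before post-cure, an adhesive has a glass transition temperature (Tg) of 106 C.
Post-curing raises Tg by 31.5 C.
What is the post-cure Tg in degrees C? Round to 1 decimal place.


Tg_post = Tg_base + delta_Tg
= 106 + 31.5
= 137.5 C

137.5


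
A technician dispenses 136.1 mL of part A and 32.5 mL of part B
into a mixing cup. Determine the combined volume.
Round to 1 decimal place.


Combined volume = 136.1 + 32.5
= 168.6 mL

168.6


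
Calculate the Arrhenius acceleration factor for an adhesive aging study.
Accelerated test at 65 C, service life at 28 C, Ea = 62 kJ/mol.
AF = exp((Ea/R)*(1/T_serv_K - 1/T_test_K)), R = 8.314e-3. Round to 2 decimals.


T_test = 338.15 K, T_serv = 301.15 K
Ea/R = 62 / 0.008314 = 7457.30
AF = exp(7457.30 * (1/301.15 - 1/338.15))
= 15.02

15.02


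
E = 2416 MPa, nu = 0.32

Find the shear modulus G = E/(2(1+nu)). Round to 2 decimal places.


G = 2416 / (2 * 1.32)
= 915.15 MPa

915.15


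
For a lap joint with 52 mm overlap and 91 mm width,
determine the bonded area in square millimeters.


Area = 52 * 91 = 4732 mm^2

4732


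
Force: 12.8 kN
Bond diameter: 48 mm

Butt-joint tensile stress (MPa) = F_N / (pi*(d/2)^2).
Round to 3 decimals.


F_N = 12.8 * 1000 = 12800.0 N
A = pi*(24.0)^2 = 1809.5574 mm^2
stress = 12800.0 / 1809.5574 = 7.074 MPa

7.074


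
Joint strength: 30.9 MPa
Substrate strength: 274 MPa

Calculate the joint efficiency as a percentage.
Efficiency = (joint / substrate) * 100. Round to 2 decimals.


Efficiency = (30.9 / 274) * 100 = 11.28%

11.28


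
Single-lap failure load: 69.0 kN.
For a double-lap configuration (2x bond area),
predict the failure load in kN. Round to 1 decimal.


Failure load = 69.0 * 2 = 138.0 kN

138.0


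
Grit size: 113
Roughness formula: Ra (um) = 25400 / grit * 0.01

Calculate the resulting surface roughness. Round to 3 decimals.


Ra = 25400 / 113 * 0.01
= 2.248 um

2.248


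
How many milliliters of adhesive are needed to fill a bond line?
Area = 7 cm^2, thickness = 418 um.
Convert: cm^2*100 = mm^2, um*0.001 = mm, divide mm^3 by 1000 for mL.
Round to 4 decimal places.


= (7 * 100) * (418 * 0.001) / 1000
= 0.2926 mL

0.2926


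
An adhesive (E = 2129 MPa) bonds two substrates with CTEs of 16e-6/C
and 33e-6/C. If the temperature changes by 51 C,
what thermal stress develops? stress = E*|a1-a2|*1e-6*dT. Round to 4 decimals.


Stress = 2129 * |16 - 33| * 1e-6 * 51
= 1.8458 MPa

1.8458


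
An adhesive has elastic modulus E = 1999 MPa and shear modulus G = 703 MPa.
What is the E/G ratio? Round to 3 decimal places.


E/G = 1999 / 703 = 2.844

2.844


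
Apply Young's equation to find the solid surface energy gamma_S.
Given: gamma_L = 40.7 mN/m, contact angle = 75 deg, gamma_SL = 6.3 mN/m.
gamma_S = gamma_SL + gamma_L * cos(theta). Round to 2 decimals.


theta_rad = 75 * pi/180 = 1.308997
gamma_S = 6.3 + 40.7 * cos(1.308997)
= 16.83 mN/m

16.83


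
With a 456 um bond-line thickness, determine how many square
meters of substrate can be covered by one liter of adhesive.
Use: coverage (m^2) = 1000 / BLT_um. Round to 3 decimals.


Coverage = 1000 / 456 = 2.193 m^2

2.193


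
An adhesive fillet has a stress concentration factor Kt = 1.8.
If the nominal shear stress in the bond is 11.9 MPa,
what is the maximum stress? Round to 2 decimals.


Max stress = 11.9 * 1.8 = 21.42 MPa

21.42


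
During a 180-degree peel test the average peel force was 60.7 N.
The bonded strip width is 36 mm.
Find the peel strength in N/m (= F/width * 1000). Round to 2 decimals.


Peel strength = F/width * 1000
= 60.7 / 36 * 1000
= 1686.11 N/m

1686.11


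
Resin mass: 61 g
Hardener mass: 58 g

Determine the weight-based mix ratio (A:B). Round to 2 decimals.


Ratio = 61 / 58 = 1.05

1.05


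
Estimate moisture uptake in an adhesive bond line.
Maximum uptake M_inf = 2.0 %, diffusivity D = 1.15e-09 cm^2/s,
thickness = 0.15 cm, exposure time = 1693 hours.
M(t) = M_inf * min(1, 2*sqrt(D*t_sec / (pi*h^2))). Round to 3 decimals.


Convert time: 1693 h = 6094800 s
ratio = min(1, 2*sqrt(1.15e-09*6094800/(pi*0.15^2)))
= 0.629785
M(t) = 2.0 * 0.629785 = 1.260%

1.260


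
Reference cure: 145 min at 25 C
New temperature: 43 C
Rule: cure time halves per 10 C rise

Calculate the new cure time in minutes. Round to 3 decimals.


factor = 2^((43-25)/10) = 3.4822
t_new = 145 / 3.4822 = 41.640 min

41.640


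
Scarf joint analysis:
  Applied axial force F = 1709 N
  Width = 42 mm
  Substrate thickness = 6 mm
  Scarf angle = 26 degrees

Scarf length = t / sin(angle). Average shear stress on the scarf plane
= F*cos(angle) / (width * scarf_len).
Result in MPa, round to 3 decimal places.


Scarf length = 6 / sin(26 deg) = 13.6870 mm
cos(26 deg) = 0.898794
Shear = 1709 * 0.898794 / (42 * 13.6870)
= 2.672 MPa

2.672


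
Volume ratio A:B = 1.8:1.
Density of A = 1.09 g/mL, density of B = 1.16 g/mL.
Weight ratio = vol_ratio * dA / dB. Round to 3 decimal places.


Wt ratio = 1.8 * 1.09 / 1.16
= 1.691

1.691


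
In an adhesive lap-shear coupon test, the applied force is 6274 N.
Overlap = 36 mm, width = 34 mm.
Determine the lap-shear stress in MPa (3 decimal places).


stress = F / (overlap * width)
= 6274 / (36 * 34)
= 5.126 MPa

5.126


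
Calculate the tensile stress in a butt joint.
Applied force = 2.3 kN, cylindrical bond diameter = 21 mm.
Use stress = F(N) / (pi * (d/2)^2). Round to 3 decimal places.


A = pi * 10.5^2 = 346.3606 mm^2
sigma = 2300.0 / 346.3606 = 6.640 MPa

6.640


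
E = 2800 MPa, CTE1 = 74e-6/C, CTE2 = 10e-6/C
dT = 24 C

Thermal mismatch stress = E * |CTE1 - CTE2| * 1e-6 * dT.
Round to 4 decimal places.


= 2800 * 64e-6 * 24
= 4.3008 MPa

4.3008


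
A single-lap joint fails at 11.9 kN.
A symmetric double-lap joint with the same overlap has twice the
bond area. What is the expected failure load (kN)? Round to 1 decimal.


Double-lap load = 2 * 11.9 = 23.8 kN

23.8


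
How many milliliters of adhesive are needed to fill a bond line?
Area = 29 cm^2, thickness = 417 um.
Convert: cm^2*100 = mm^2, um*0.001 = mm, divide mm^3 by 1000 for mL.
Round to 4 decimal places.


= (29 * 100) * (417 * 0.001) / 1000
= 1.2093 mL

1.2093


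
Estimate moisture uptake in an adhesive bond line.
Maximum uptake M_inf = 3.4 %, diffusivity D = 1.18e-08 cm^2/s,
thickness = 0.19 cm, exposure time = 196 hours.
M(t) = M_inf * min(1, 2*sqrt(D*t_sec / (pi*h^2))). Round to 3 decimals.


Convert time: 196 h = 705600 s
ratio = min(1, 2*sqrt(1.18e-08*705600/(pi*0.19^2)))
= 0.541903
M(t) = 3.4 * 0.541903 = 1.842%

1.842


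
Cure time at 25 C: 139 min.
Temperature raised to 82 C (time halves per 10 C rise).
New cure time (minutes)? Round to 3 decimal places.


Acceleration factor = 2^(57/10) = 51.9842
New time = 139 / 51.9842 = 2.674 min

2.674


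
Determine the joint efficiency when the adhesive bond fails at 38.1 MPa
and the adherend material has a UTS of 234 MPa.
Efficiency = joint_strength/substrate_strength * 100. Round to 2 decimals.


Joint efficiency = 38.1 / 234 * 100
= 16.28%

16.28


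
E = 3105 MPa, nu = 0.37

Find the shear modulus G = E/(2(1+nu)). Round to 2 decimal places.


G = 3105 / (2 * 1.37)
= 1133.21 MPa

1133.21


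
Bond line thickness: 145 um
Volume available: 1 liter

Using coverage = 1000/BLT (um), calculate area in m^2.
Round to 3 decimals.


1 L = 1e6 mm^3, thickness = 145 um = 0.145 mm
Area = 1e6 / 0.145 mm^2 = (1e6 / 0.145) / 1e6 m^2 = 1000 / 145 m^2
= 6.897 m^2

6.897


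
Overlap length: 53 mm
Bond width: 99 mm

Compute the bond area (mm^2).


Bond area = 53 * 99 = 5247 mm^2

5247


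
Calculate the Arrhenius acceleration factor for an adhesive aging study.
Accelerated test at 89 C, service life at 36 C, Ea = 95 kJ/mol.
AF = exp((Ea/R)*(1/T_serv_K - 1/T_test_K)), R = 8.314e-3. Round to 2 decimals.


T_test = 362.15 K, T_serv = 309.15 K
Ea/R = 95 / 0.008314 = 11426.51
AF = exp(11426.51 * (1/309.15 - 1/362.15))
= 223.45

223.45


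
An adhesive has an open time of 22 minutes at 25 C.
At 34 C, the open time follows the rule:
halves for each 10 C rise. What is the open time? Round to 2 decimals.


Factor = 2^((34-25)/10) = 1.8661
Open time = 22 / 1.8661 = 11.79 min

11.79


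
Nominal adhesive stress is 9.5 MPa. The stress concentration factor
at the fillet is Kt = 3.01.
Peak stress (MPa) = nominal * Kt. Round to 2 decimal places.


Peak = 9.5 * 3.01 = 28.60 MPa

28.60


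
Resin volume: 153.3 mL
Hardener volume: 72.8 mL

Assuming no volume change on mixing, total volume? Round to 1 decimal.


V_total = 153.3 + 72.8 = 226.1 mL

226.1


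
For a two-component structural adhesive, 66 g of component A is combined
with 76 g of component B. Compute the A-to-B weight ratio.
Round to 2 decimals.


Weight ratio A:B = 66 / 76
= 0.87

0.87


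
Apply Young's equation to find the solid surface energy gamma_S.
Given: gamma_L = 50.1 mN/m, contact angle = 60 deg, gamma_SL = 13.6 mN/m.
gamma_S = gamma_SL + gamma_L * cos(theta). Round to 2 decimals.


theta_rad = 60 * pi/180 = 1.047198
gamma_S = 13.6 + 50.1 * cos(1.047198)
= 38.65 mN/m

38.65


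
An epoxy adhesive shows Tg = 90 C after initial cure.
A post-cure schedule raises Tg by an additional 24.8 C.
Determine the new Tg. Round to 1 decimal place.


New Tg = 90 + 24.8
= 114.8 C

114.8


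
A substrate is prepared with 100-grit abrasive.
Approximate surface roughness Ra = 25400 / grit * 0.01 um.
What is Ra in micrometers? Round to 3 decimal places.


Ra = 25400 / 100 * 0.01 = 2.540 um

2.540


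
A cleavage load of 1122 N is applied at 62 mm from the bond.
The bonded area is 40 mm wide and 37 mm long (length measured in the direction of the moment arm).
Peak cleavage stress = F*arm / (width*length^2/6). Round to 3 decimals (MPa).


Moment = 1122 * 62 = 69564 N*mm
Section modulus = 40 * 1369 / 6 = 54760 / 6 mm^3
Stress = 69564 / (54760 / 6) = 417384 / 54760
= 7.622 MPa

7.622


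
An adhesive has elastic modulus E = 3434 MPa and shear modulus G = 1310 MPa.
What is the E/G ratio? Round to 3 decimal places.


E/G = 3434 / 1310 = 2.621

2.621


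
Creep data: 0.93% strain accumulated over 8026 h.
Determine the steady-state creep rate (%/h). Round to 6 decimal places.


Rate = 0.93 / 8026 = 0.000116 %/h

0.000116


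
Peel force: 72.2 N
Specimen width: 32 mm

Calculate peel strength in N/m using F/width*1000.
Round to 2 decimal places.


Peel strength = 72.2 / 32 * 1000 = 2256.25 N/m

2256.25


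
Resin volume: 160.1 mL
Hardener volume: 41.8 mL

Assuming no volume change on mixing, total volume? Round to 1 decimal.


V_total = 160.1 + 41.8 = 201.9 mL

201.9


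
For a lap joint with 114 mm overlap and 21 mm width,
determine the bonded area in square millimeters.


Area = 114 * 21 = 2394 mm^2

2394


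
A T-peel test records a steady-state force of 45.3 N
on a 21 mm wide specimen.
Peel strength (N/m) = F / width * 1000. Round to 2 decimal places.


Peel strength = 45.3 / 21 * 1000
= 2157.14 N/m

2157.14


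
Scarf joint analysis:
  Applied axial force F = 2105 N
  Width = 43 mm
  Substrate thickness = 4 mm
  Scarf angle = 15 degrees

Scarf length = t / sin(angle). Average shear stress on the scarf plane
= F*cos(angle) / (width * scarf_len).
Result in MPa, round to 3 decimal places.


Scarf length = 4 / sin(15 deg) = 15.4548 mm
cos(15 deg) = 0.965926
Shear = 2105 * 0.965926 / (43 * 15.4548)
= 3.060 MPa

3.060


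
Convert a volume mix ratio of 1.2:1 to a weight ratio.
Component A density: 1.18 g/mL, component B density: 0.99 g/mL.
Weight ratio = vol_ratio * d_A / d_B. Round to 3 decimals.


= 1.2 * 1.18 / 0.99 = 1.430

1.430


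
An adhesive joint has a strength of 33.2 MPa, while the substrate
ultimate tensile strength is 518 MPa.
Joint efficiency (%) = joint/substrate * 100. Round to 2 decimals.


Efficiency = 33.2 / 518 * 100
= 6.41%

6.41


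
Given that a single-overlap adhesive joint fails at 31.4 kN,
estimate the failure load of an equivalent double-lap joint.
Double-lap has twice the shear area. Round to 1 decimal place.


Double-lap factor = 2
Expected load = 31.4 * 2 = 62.8 kN

62.8


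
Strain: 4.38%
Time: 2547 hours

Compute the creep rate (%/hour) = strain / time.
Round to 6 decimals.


Creep rate = 4.38 / 2547
= 0.001720 %/h

0.001720


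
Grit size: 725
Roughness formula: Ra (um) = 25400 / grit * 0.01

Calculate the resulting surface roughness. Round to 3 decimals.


Ra = 25400 / 725 * 0.01
= 0.350 um

0.350


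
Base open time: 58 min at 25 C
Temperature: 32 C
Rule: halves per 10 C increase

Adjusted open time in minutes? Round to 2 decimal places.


Acceleration = 2^((32-25)/10) = 1.6245
Open time = 58 / 1.6245 = 35.70 min

35.70


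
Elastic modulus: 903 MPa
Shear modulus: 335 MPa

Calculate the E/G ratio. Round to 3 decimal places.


E / G = 903 / 335 = 2.696

2.696


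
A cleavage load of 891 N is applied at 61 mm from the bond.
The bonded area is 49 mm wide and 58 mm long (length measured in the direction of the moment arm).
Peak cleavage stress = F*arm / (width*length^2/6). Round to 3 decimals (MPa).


Moment = 891 * 61 = 54351 N*mm
Section modulus = 49 * 3364 / 6 = 164836 / 6 mm^3
Stress = 54351 / (164836 / 6) = 326106 / 164836
= 1.978 MPa

1.978


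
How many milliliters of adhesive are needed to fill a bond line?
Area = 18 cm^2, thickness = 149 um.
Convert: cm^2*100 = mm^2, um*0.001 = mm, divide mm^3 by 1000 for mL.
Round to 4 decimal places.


= (18 * 100) * (149 * 0.001) / 1000
= 0.2682 mL

0.2682


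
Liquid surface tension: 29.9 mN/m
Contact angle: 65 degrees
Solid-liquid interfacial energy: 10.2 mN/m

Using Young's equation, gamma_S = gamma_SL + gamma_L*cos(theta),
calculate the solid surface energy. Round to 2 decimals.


gamma_S = 10.2 + 29.9 * cos(65)
= 22.84 mN/m

22.84


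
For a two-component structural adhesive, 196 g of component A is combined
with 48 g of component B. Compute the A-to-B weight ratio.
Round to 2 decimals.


Weight ratio A:B = 196 / 48
= 4.08

4.08


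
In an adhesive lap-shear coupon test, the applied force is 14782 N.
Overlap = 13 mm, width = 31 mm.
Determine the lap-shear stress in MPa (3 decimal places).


stress = F / (overlap * width)
= 14782 / (13 * 31)
= 36.680 MPa

36.680


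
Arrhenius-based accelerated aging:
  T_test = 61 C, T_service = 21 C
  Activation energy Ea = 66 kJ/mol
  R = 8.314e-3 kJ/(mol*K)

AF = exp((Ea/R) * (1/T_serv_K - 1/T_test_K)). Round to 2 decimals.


T_test_K = 334.15, T_serv_K = 294.15
AF = exp((66/8.314e-3) * (1/294.15 - 1/334.15))
= 25.29

25.29


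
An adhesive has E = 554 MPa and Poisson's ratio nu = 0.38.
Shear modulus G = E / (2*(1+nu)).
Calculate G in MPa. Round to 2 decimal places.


G = 554 / (2*(1+0.38))
= 554 / 2.76
= 200.72 MPa

200.72


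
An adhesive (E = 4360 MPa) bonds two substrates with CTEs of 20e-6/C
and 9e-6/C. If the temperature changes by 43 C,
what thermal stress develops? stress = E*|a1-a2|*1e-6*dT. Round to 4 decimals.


Stress = 4360 * |20 - 9| * 1e-6 * 43
= 2.0623 MPa

2.0623


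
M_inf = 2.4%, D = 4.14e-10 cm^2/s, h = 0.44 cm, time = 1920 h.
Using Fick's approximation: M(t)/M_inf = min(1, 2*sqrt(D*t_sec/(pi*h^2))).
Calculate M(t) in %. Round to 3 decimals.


t = 6912000 s
ratio = min(1, 2*sqrt(4.14e-10*6912000/(pi*0.1936)))
= 0.137184
M(t) = 2.4 * 0.137184 = 0.329%

0.329


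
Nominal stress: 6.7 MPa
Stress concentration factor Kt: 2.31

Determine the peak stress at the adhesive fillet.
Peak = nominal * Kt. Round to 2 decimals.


Peak stress = 6.7 * 2.31
= 15.48 MPa

15.48


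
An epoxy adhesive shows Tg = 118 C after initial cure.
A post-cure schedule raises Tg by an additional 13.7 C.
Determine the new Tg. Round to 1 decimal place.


New Tg = 118 + 13.7
= 131.7 C

131.7


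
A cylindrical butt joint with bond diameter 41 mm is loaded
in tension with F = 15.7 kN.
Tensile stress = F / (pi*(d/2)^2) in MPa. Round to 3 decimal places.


Area = pi * (41/2)^2 = 1320.2543 mm^2
Stress = 15.7*1000 / 1320.2543
= 11.892 MPa

11.892


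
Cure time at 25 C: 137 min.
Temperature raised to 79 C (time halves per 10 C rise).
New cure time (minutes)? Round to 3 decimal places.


Acceleration factor = 2^(54/10) = 42.2243
New time = 137 / 42.2243 = 3.245 min

3.245


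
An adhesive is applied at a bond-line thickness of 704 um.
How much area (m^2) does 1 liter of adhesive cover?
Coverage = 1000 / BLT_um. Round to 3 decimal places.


Coverage = 1000 / 704 = 1.420 m^2

1.420


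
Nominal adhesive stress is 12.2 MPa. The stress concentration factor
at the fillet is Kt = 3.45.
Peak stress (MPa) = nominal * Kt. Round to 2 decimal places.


Peak = 12.2 * 3.45 = 42.09 MPa

42.09


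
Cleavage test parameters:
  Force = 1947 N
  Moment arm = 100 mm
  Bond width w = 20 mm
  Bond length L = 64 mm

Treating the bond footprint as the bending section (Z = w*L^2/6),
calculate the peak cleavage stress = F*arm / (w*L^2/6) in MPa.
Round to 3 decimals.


M = 1947 * 100 = 194700 N*mm
Z = 20 * 64^2 / 6 = 81920 / 6 mm^3
sigma = M / Z = 6 * 194700 / 81920 = 1168200 / 81920
= 14.260 MPa

14.260


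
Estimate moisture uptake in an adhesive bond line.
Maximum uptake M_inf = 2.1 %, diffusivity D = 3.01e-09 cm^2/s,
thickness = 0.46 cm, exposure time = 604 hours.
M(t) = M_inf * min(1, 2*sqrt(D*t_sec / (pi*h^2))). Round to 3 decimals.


Convert time: 604 h = 2174400 s
ratio = min(1, 2*sqrt(3.01e-09*2174400/(pi*0.46^2)))
= 0.198450
M(t) = 2.1 * 0.198450 = 0.417%

0.417


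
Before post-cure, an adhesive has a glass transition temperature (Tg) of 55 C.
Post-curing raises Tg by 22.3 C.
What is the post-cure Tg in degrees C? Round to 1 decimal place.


Tg_post = Tg_base + delta_Tg
= 55 + 22.3
= 77.3 C

77.3


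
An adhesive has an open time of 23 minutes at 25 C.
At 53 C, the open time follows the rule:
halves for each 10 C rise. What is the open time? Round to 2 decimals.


Factor = 2^((53-25)/10) = 6.9644
Open time = 23 / 6.9644 = 3.30 min

3.30


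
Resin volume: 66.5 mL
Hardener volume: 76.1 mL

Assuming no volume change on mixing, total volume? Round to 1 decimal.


V_total = 66.5 + 76.1 = 142.6 mL

142.6


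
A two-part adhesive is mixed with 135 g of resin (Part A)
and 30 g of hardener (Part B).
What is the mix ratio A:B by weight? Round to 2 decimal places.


Mix ratio = mass_A / mass_B
= 135 / 30
= 4.50

4.50


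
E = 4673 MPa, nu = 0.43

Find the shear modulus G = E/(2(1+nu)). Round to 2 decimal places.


G = 4673 / (2 * 1.43)
= 1633.92 MPa

1633.92


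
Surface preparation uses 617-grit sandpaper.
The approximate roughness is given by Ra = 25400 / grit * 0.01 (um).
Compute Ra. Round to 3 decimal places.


Ra = 25400 / 617 * 0.01
= 254 / 617
= 0.412 um

0.412


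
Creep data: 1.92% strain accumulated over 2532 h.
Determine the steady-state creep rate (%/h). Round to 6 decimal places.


Rate = 1.92 / 2532 = 0.000758 %/h

0.000758


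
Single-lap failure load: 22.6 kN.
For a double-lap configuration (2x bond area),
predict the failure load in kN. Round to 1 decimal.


Failure load = 22.6 * 2 = 45.2 kN

45.2


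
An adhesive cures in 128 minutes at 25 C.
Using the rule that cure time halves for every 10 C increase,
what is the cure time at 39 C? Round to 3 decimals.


Factor = 2^((39 - 25) / 10) = 2.6390
Cure time = 128 / 2.6390
= 48.503 minutes

48.503


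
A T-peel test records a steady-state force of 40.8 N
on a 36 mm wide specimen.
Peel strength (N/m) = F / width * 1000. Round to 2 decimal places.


Peel strength = 40.8 / 36 * 1000
= 1133.33 N/m

1133.33


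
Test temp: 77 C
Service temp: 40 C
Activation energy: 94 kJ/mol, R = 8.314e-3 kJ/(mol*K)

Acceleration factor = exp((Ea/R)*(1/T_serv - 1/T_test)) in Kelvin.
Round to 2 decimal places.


AF = exp((94/0.008314)*(1/313.15 - 1/350.15))
= 45.38

45.38


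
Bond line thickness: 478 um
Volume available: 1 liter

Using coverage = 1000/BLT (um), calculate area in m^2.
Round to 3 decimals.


1 L = 1e6 mm^3, thickness = 478 um = 0.478 mm
Area = 1e6 / 0.478 mm^2 = (1e6 / 0.478) / 1e6 m^2 = 1000 / 478 m^2
= 2.092 m^2

2.092


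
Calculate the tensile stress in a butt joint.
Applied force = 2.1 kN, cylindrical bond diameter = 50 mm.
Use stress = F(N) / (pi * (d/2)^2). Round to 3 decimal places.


A = pi * 25.0^2 = 1963.4954 mm^2
sigma = 2100.0 / 1963.4954 = 1.070 MPa

1.070


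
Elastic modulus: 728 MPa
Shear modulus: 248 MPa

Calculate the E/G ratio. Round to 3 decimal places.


E / G = 728 / 248 = 2.935

2.935


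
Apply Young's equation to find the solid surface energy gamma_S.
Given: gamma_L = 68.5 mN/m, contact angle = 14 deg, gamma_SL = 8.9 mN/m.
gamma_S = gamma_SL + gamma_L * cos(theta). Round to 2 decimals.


theta_rad = 14 * pi/180 = 0.244346
gamma_S = 8.9 + 68.5 * cos(0.244346)
= 75.37 mN/m

75.37


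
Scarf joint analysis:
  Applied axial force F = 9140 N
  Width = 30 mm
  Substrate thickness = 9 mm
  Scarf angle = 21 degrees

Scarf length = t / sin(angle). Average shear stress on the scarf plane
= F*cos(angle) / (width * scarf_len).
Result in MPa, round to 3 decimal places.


Scarf length = 9 / sin(21 deg) = 25.1139 mm
cos(21 deg) = 0.933580
Shear = 9140 * 0.933580 / (30 * 25.1139)
= 11.326 MPa

11.326


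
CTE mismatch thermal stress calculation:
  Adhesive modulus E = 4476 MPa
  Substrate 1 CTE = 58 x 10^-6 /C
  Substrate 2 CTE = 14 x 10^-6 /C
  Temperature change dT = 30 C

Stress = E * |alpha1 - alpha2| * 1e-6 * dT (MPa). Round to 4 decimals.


delta_alpha = |58 - 14| = 44 x 10^-6/C
Stress = 4476 * 44e-6 * 30
= 5.9083 MPa

5.9083


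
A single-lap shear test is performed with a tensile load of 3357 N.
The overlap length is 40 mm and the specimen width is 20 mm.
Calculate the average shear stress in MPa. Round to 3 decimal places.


Shear stress = F / (overlap * width)
= 3357 / (40 * 20)
= 3357 / 800
= 4.196 MPa

4.196


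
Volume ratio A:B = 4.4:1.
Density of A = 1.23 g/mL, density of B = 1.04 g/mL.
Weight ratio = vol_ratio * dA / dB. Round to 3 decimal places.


Wt ratio = 4.4 * 1.23 / 1.04
= 5.204

5.204


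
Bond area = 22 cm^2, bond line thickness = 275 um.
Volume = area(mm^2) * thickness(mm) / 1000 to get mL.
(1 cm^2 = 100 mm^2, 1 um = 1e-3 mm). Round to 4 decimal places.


area_mm2 = 22 * 100 = 2200
blt_mm = 275 * 1e-3 = 0.275
vol_mm3 = 2200 * 0.275 = 605.0
vol_mL = 605.0 / 1000 = 0.6050 mL

0.6050


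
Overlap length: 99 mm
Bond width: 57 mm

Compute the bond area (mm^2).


Bond area = 99 * 57 = 5643 mm^2

5643


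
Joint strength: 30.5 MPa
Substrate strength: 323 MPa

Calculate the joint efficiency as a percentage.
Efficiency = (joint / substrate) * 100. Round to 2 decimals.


Efficiency = (30.5 / 323) * 100 = 9.44%

9.44


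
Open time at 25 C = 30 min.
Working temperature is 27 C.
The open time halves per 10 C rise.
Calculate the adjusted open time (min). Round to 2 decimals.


factor = 2^((27 - 25) / 10) = 1.1487
ot = 30 / 1.1487 = 26.12 min

26.12


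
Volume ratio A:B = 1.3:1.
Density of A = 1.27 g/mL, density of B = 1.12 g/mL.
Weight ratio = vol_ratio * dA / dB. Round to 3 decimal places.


Wt ratio = 1.3 * 1.27 / 1.12
= 1.474

1.474


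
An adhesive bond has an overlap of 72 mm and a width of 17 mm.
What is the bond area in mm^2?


Bond area = overlap * width
= 72 * 17
= 1224 mm^2

1224


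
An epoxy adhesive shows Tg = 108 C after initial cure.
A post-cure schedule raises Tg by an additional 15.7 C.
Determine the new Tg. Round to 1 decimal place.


New Tg = 108 + 15.7
= 123.7 C

123.7


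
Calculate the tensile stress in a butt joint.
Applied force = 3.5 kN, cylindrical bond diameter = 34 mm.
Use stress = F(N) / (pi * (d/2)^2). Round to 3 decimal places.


A = pi * 17.0^2 = 907.9203 mm^2
sigma = 3500.0 / 907.9203 = 3.855 MPa

3.855


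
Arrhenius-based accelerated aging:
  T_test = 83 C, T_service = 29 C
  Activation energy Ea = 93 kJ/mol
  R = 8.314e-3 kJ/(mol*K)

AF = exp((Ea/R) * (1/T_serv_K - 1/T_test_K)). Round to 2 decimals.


T_test_K = 356.15, T_serv_K = 302.15
AF = exp((93/8.314e-3) * (1/302.15 - 1/356.15))
= 274.02

274.02


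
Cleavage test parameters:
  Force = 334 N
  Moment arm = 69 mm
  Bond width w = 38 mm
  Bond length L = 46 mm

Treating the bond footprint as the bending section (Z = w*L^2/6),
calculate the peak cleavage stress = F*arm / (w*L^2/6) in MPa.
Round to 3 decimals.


M = 334 * 69 = 23046 N*mm
Z = 38 * 46^2 / 6 = 80408 / 6 mm^3
sigma = M / Z = 6 * 23046 / 80408 = 138276 / 80408
= 1.720 MPa

1.720


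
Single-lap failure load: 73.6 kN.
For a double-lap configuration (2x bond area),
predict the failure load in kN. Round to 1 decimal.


Failure load = 73.6 * 2 = 147.2 kN

147.2


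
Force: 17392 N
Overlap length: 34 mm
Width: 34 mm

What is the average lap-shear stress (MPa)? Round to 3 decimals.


Average shear stress = F / (overlap * width)
= 17392 / (34 * 34)
= 15.045 MPa

15.045


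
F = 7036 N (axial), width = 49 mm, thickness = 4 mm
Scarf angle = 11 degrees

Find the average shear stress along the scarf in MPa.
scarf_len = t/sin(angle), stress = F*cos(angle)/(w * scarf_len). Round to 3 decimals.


scarf_len = 4/sin(11 deg) = 20.9634
cos(11 deg) = 0.981627
stress = 7036*0.981627/(49*20.9634) = 6.724 MPa

6.724


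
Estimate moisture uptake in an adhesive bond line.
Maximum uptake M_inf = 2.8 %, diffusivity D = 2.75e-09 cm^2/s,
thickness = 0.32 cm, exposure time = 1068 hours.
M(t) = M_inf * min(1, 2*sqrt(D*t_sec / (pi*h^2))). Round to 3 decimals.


Convert time: 1068 h = 3844800 s
ratio = min(1, 2*sqrt(2.75e-09*3844800/(pi*0.32^2)))
= 0.362584
M(t) = 2.8 * 0.362584 = 1.015%

1.015


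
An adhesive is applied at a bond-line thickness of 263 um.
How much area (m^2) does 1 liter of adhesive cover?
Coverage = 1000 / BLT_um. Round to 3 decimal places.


Coverage = 1000 / 263 = 3.802 m^2

3.802


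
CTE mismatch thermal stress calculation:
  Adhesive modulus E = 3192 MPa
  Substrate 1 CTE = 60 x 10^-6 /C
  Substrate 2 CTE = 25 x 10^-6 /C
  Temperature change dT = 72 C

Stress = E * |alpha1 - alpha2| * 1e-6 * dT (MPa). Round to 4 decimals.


delta_alpha = |60 - 25| = 35 x 10^-6/C
Stress = 3192 * 35e-6 * 72
= 8.0438 MPa

8.0438


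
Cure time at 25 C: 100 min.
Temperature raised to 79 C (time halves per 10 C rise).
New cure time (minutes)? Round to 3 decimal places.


Acceleration factor = 2^(54/10) = 42.2243
New time = 100 / 42.2243 = 2.368 min

2.368


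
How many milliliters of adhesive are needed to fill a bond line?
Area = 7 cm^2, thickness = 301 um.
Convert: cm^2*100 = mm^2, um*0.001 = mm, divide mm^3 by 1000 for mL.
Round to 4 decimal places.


= (7 * 100) * (301 * 0.001) / 1000
= 0.2107 mL

0.2107


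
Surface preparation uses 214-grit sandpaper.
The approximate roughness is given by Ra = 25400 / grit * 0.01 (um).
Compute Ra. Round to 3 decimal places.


Ra = 25400 / 214 * 0.01
= 254 / 214
= 1.187 um

1.187


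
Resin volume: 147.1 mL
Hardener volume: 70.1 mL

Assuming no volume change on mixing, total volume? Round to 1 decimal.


V_total = 147.1 + 70.1 = 217.2 mL

217.2


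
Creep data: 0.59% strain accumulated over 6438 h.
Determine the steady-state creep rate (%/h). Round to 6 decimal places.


Rate = 0.59 / 6438 = 0.000092 %/h

0.000092


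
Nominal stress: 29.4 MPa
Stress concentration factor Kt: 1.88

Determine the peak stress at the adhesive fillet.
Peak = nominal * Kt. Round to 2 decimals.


Peak stress = 29.4 * 1.88
= 55.27 MPa

55.27


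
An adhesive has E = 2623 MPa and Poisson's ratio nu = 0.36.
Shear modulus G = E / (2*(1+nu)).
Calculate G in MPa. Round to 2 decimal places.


G = 2623 / (2*(1+0.36))
= 2623 / 2.72
= 964.34 MPa

964.34


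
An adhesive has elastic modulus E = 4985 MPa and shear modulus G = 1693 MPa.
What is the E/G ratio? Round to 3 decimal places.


E/G = 4985 / 1693 = 2.944

2.944


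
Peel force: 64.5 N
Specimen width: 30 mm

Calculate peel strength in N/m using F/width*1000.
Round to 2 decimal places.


Peel strength = 64.5 / 30 * 1000 = 2150.00 N/m

2150.00


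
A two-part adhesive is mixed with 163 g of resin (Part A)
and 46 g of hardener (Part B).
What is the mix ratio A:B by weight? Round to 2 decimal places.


Mix ratio = mass_A / mass_B
= 163 / 46
= 3.54

3.54


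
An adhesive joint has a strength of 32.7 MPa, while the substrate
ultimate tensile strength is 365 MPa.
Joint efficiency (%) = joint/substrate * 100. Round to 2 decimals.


Efficiency = 32.7 / 365 * 100
= 8.96%

8.96


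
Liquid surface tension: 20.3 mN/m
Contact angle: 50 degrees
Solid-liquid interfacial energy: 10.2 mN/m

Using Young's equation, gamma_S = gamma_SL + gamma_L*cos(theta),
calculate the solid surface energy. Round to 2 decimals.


gamma_S = 10.2 + 20.3 * cos(50)
= 23.25 mN/m

23.25


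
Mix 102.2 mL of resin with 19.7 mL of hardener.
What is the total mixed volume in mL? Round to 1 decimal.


Total = 102.2 + 19.7 = 121.9 mL

121.9


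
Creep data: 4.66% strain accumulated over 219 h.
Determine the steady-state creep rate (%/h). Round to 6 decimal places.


Rate = 4.66 / 219 = 0.021279 %/h

0.021279


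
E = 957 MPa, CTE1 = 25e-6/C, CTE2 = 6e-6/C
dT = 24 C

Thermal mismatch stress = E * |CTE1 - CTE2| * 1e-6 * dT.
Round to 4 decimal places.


= 957 * 19e-6 * 24
= 0.4364 MPa

0.4364


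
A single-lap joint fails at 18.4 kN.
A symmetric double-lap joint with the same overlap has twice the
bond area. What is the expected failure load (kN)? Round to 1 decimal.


Double-lap load = 2 * 18.4 = 36.8 kN

36.8


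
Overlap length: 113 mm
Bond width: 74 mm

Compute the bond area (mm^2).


Bond area = 113 * 74 = 8362 mm^2

8362


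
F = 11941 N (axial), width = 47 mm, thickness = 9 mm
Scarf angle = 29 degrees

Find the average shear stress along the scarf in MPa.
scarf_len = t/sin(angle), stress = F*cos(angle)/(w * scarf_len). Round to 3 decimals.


scarf_len = 9/sin(29 deg) = 18.5640
cos(29 deg) = 0.874620
stress = 11941*0.874620/(47*18.5640) = 11.970 MPa

11.970
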